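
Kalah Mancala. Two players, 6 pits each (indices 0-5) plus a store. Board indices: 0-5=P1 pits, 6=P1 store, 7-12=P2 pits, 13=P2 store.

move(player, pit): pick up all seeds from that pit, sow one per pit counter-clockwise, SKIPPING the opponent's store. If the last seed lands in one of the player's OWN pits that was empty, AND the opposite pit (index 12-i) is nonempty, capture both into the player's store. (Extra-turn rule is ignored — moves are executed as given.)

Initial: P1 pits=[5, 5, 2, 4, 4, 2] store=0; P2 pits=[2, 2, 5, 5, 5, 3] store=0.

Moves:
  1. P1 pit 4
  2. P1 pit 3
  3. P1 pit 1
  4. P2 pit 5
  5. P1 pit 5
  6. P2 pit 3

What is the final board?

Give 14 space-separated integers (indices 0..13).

Move 1: P1 pit4 -> P1=[5,5,2,4,0,3](1) P2=[3,3,5,5,5,3](0)
Move 2: P1 pit3 -> P1=[5,5,2,0,1,4](2) P2=[4,3,5,5,5,3](0)
Move 3: P1 pit1 -> P1=[5,0,3,1,2,5](3) P2=[4,3,5,5,5,3](0)
Move 4: P2 pit5 -> P1=[6,1,3,1,2,5](3) P2=[4,3,5,5,5,0](1)
Move 5: P1 pit5 -> P1=[6,1,3,1,2,0](4) P2=[5,4,6,6,5,0](1)
Move 6: P2 pit3 -> P1=[7,2,4,1,2,0](4) P2=[5,4,6,0,6,1](2)

Answer: 7 2 4 1 2 0 4 5 4 6 0 6 1 2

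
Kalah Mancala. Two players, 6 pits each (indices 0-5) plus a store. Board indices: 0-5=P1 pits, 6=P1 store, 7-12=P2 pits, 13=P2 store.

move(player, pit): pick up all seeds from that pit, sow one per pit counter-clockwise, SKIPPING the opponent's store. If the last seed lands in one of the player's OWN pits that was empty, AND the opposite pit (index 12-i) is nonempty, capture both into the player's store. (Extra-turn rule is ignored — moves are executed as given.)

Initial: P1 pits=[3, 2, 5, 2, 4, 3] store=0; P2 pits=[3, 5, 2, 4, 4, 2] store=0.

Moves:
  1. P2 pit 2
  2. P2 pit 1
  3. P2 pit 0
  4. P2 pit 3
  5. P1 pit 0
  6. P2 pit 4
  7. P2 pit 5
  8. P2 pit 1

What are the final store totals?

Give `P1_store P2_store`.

Move 1: P2 pit2 -> P1=[3,2,5,2,4,3](0) P2=[3,5,0,5,5,2](0)
Move 2: P2 pit1 -> P1=[3,2,5,2,4,3](0) P2=[3,0,1,6,6,3](1)
Move 3: P2 pit0 -> P1=[3,2,5,2,4,3](0) P2=[0,1,2,7,6,3](1)
Move 4: P2 pit3 -> P1=[4,3,6,3,4,3](0) P2=[0,1,2,0,7,4](2)
Move 5: P1 pit0 -> P1=[0,4,7,4,5,3](0) P2=[0,1,2,0,7,4](2)
Move 6: P2 pit4 -> P1=[1,5,8,5,6,3](0) P2=[0,1,2,0,0,5](3)
Move 7: P2 pit5 -> P1=[2,6,9,6,6,3](0) P2=[0,1,2,0,0,0](4)
Move 8: P2 pit1 -> P1=[2,6,9,6,6,3](0) P2=[0,0,3,0,0,0](4)

Answer: 0 4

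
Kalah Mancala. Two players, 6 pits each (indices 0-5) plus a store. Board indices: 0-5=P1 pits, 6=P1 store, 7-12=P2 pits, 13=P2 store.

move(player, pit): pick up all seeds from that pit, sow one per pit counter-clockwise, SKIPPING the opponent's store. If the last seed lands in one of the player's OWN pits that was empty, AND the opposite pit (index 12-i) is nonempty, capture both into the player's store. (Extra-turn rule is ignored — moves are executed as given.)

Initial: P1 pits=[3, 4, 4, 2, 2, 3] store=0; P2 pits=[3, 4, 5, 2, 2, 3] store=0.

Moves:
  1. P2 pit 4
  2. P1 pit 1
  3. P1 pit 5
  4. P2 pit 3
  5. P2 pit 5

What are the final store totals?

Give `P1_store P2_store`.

Move 1: P2 pit4 -> P1=[3,4,4,2,2,3](0) P2=[3,4,5,2,0,4](1)
Move 2: P1 pit1 -> P1=[3,0,5,3,3,4](0) P2=[3,4,5,2,0,4](1)
Move 3: P1 pit5 -> P1=[3,0,5,3,3,0](1) P2=[4,5,6,2,0,4](1)
Move 4: P2 pit3 -> P1=[3,0,5,3,3,0](1) P2=[4,5,6,0,1,5](1)
Move 5: P2 pit5 -> P1=[4,1,6,4,3,0](1) P2=[4,5,6,0,1,0](2)

Answer: 1 2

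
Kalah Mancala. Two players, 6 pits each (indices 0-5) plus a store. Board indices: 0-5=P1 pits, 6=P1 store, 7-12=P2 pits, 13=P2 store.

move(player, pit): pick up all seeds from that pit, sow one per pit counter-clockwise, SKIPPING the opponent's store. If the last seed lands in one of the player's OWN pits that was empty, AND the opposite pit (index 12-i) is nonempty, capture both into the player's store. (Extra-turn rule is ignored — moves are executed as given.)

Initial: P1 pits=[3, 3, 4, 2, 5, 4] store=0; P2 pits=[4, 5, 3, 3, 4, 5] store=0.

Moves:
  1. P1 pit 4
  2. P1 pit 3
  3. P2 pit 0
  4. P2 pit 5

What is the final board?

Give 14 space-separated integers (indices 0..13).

Answer: 4 4 5 1 2 6 1 0 7 5 4 5 0 1

Derivation:
Move 1: P1 pit4 -> P1=[3,3,4,2,0,5](1) P2=[5,6,4,3,4,5](0)
Move 2: P1 pit3 -> P1=[3,3,4,0,1,6](1) P2=[5,6,4,3,4,5](0)
Move 3: P2 pit0 -> P1=[3,3,4,0,1,6](1) P2=[0,7,5,4,5,6](0)
Move 4: P2 pit5 -> P1=[4,4,5,1,2,6](1) P2=[0,7,5,4,5,0](1)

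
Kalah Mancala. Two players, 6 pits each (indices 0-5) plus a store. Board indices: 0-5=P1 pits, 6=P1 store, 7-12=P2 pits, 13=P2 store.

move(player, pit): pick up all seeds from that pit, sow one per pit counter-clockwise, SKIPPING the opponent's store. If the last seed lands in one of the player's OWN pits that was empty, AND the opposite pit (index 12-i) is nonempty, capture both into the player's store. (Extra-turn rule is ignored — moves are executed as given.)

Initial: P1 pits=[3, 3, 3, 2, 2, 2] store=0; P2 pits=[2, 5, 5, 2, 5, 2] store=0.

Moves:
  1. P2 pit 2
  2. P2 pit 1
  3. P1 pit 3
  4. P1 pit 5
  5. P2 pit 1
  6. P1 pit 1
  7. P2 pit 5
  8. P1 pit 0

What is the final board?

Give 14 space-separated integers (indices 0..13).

Answer: 0 2 6 2 5 0 5 0 0 2 4 7 0 3

Derivation:
Move 1: P2 pit2 -> P1=[4,3,3,2,2,2](0) P2=[2,5,0,3,6,3](1)
Move 2: P2 pit1 -> P1=[4,3,3,2,2,2](0) P2=[2,0,1,4,7,4](2)
Move 3: P1 pit3 -> P1=[4,3,3,0,3,3](0) P2=[2,0,1,4,7,4](2)
Move 4: P1 pit5 -> P1=[4,3,3,0,3,0](1) P2=[3,1,1,4,7,4](2)
Move 5: P2 pit1 -> P1=[4,3,3,0,3,0](1) P2=[3,0,2,4,7,4](2)
Move 6: P1 pit1 -> P1=[4,0,4,1,4,0](1) P2=[3,0,2,4,7,4](2)
Move 7: P2 pit5 -> P1=[5,1,5,1,4,0](1) P2=[3,0,2,4,7,0](3)
Move 8: P1 pit0 -> P1=[0,2,6,2,5,0](5) P2=[0,0,2,4,7,0](3)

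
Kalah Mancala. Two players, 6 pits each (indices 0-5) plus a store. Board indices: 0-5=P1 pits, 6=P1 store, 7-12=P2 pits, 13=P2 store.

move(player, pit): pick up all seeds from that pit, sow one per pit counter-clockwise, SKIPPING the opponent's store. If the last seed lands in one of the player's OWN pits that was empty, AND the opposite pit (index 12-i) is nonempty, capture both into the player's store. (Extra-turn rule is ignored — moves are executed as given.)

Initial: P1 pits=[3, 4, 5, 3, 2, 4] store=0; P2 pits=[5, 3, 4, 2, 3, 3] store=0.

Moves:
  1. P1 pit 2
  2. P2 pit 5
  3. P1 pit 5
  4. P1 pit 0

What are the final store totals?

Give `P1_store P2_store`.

Move 1: P1 pit2 -> P1=[3,4,0,4,3,5](1) P2=[6,3,4,2,3,3](0)
Move 2: P2 pit5 -> P1=[4,5,0,4,3,5](1) P2=[6,3,4,2,3,0](1)
Move 3: P1 pit5 -> P1=[4,5,0,4,3,0](2) P2=[7,4,5,3,3,0](1)
Move 4: P1 pit0 -> P1=[0,6,1,5,4,0](2) P2=[7,4,5,3,3,0](1)

Answer: 2 1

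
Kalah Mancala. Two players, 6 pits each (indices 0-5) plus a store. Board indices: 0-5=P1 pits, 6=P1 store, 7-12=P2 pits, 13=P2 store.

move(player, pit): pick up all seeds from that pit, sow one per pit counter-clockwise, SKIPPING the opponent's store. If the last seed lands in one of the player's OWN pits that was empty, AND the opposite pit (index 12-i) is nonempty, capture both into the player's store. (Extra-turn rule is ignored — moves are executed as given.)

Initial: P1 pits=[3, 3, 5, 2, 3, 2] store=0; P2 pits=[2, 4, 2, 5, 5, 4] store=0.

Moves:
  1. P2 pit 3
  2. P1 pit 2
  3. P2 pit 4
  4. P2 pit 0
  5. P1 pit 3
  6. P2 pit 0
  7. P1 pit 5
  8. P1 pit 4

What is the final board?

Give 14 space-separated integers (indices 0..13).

Answer: 5 5 0 0 0 1 4 2 8 5 0 0 6 4

Derivation:
Move 1: P2 pit3 -> P1=[4,4,5,2,3,2](0) P2=[2,4,2,0,6,5](1)
Move 2: P1 pit2 -> P1=[4,4,0,3,4,3](1) P2=[3,4,2,0,6,5](1)
Move 3: P2 pit4 -> P1=[5,5,1,4,4,3](1) P2=[3,4,2,0,0,6](2)
Move 4: P2 pit0 -> P1=[5,5,0,4,4,3](1) P2=[0,5,3,0,0,6](4)
Move 5: P1 pit3 -> P1=[5,5,0,0,5,4](2) P2=[1,5,3,0,0,6](4)
Move 6: P2 pit0 -> P1=[5,5,0,0,5,4](2) P2=[0,6,3,0,0,6](4)
Move 7: P1 pit5 -> P1=[5,5,0,0,5,0](3) P2=[1,7,4,0,0,6](4)
Move 8: P1 pit4 -> P1=[5,5,0,0,0,1](4) P2=[2,8,5,0,0,6](4)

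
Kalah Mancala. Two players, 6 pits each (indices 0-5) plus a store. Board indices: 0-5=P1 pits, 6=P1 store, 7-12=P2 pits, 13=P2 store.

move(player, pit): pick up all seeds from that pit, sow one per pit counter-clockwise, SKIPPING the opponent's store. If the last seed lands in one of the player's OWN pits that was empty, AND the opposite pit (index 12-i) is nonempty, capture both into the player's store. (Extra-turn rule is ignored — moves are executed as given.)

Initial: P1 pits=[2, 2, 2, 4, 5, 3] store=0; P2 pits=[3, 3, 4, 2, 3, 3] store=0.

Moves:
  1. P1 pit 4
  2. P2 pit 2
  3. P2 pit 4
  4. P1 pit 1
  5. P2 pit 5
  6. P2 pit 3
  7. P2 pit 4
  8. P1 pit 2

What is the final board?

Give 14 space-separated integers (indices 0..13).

Move 1: P1 pit4 -> P1=[2,2,2,4,0,4](1) P2=[4,4,5,2,3,3](0)
Move 2: P2 pit2 -> P1=[3,2,2,4,0,4](1) P2=[4,4,0,3,4,4](1)
Move 3: P2 pit4 -> P1=[4,3,2,4,0,4](1) P2=[4,4,0,3,0,5](2)
Move 4: P1 pit1 -> P1=[4,0,3,5,0,4](6) P2=[4,0,0,3,0,5](2)
Move 5: P2 pit5 -> P1=[5,1,4,6,0,4](6) P2=[4,0,0,3,0,0](3)
Move 6: P2 pit3 -> P1=[5,1,4,6,0,4](6) P2=[4,0,0,0,1,1](4)
Move 7: P2 pit4 -> P1=[5,1,4,6,0,4](6) P2=[4,0,0,0,0,2](4)
Move 8: P1 pit2 -> P1=[5,1,0,7,1,5](7) P2=[4,0,0,0,0,2](4)

Answer: 5 1 0 7 1 5 7 4 0 0 0 0 2 4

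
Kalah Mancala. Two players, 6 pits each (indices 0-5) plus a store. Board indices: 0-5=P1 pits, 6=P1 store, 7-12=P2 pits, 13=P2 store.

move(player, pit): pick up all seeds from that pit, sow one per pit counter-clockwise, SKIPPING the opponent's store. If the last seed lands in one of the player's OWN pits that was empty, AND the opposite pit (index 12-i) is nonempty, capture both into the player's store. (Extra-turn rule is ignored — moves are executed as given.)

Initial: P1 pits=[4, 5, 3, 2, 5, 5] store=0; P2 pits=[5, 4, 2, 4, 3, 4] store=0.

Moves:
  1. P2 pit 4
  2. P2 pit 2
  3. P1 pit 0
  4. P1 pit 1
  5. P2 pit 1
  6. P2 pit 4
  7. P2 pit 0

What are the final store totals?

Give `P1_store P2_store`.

Answer: 0 7

Derivation:
Move 1: P2 pit4 -> P1=[5,5,3,2,5,5](0) P2=[5,4,2,4,0,5](1)
Move 2: P2 pit2 -> P1=[5,0,3,2,5,5](0) P2=[5,4,0,5,0,5](7)
Move 3: P1 pit0 -> P1=[0,1,4,3,6,6](0) P2=[5,4,0,5,0,5](7)
Move 4: P1 pit1 -> P1=[0,0,5,3,6,6](0) P2=[5,4,0,5,0,5](7)
Move 5: P2 pit1 -> P1=[0,0,5,3,6,6](0) P2=[5,0,1,6,1,6](7)
Move 6: P2 pit4 -> P1=[0,0,5,3,6,6](0) P2=[5,0,1,6,0,7](7)
Move 7: P2 pit0 -> P1=[0,0,5,3,6,6](0) P2=[0,1,2,7,1,8](7)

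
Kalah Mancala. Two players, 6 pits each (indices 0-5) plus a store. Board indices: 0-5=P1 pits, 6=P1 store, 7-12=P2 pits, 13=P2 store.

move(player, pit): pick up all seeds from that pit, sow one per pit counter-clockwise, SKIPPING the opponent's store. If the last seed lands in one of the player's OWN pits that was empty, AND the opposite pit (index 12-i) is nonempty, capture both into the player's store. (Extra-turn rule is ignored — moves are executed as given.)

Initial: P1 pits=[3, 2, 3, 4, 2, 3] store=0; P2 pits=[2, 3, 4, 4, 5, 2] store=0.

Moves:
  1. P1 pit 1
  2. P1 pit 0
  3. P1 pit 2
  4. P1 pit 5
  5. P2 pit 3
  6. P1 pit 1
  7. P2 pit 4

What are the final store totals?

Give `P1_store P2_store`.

Answer: 2 2

Derivation:
Move 1: P1 pit1 -> P1=[3,0,4,5,2,3](0) P2=[2,3,4,4,5,2](0)
Move 2: P1 pit0 -> P1=[0,1,5,6,2,3](0) P2=[2,3,4,4,5,2](0)
Move 3: P1 pit2 -> P1=[0,1,0,7,3,4](1) P2=[3,3,4,4,5,2](0)
Move 4: P1 pit5 -> P1=[0,1,0,7,3,0](2) P2=[4,4,5,4,5,2](0)
Move 5: P2 pit3 -> P1=[1,1,0,7,3,0](2) P2=[4,4,5,0,6,3](1)
Move 6: P1 pit1 -> P1=[1,0,1,7,3,0](2) P2=[4,4,5,0,6,3](1)
Move 7: P2 pit4 -> P1=[2,1,2,8,3,0](2) P2=[4,4,5,0,0,4](2)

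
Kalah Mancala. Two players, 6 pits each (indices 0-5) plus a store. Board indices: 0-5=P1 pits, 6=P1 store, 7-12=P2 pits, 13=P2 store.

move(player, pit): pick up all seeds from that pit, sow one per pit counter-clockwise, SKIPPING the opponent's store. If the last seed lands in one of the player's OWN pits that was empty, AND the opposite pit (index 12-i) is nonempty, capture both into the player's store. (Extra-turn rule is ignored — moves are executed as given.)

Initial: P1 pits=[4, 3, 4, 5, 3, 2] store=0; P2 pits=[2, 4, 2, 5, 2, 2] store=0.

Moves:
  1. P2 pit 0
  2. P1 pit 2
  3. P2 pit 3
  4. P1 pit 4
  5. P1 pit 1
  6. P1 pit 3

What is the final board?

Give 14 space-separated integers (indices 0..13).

Answer: 5 0 1 0 2 6 3 2 7 4 1 3 3 1

Derivation:
Move 1: P2 pit0 -> P1=[4,3,4,5,3,2](0) P2=[0,5,3,5,2,2](0)
Move 2: P1 pit2 -> P1=[4,3,0,6,4,3](1) P2=[0,5,3,5,2,2](0)
Move 3: P2 pit3 -> P1=[5,4,0,6,4,3](1) P2=[0,5,3,0,3,3](1)
Move 4: P1 pit4 -> P1=[5,4,0,6,0,4](2) P2=[1,6,3,0,3,3](1)
Move 5: P1 pit1 -> P1=[5,0,1,7,1,5](2) P2=[1,6,3,0,3,3](1)
Move 6: P1 pit3 -> P1=[5,0,1,0,2,6](3) P2=[2,7,4,1,3,3](1)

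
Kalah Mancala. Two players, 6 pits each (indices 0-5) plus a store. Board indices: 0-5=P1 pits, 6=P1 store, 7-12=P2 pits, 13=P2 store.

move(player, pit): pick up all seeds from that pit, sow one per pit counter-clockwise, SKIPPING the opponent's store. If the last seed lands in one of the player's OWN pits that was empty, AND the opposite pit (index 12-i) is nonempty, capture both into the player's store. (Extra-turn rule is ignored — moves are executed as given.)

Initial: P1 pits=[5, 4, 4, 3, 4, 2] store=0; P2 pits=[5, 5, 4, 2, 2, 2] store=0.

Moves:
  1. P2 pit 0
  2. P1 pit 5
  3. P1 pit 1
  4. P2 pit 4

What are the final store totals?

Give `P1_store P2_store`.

Answer: 3 1

Derivation:
Move 1: P2 pit0 -> P1=[5,4,4,3,4,2](0) P2=[0,6,5,3,3,3](0)
Move 2: P1 pit5 -> P1=[5,4,4,3,4,0](1) P2=[1,6,5,3,3,3](0)
Move 3: P1 pit1 -> P1=[5,0,5,4,5,0](3) P2=[0,6,5,3,3,3](0)
Move 4: P2 pit4 -> P1=[6,0,5,4,5,0](3) P2=[0,6,5,3,0,4](1)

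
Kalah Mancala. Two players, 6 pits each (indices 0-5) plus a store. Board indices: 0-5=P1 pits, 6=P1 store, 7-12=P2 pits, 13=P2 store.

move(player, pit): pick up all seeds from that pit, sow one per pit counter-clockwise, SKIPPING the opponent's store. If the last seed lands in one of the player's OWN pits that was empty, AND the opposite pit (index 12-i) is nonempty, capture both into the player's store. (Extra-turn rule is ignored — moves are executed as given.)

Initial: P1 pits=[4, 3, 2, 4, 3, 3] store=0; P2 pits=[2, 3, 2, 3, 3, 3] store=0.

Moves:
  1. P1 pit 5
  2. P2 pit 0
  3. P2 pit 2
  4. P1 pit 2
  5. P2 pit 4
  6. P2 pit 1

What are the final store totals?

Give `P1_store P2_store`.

Move 1: P1 pit5 -> P1=[4,3,2,4,3,0](1) P2=[3,4,2,3,3,3](0)
Move 2: P2 pit0 -> P1=[4,3,2,4,3,0](1) P2=[0,5,3,4,3,3](0)
Move 3: P2 pit2 -> P1=[4,3,2,4,3,0](1) P2=[0,5,0,5,4,4](0)
Move 4: P1 pit2 -> P1=[4,3,0,5,4,0](1) P2=[0,5,0,5,4,4](0)
Move 5: P2 pit4 -> P1=[5,4,0,5,4,0](1) P2=[0,5,0,5,0,5](1)
Move 6: P2 pit1 -> P1=[5,4,0,5,4,0](1) P2=[0,0,1,6,1,6](2)

Answer: 1 2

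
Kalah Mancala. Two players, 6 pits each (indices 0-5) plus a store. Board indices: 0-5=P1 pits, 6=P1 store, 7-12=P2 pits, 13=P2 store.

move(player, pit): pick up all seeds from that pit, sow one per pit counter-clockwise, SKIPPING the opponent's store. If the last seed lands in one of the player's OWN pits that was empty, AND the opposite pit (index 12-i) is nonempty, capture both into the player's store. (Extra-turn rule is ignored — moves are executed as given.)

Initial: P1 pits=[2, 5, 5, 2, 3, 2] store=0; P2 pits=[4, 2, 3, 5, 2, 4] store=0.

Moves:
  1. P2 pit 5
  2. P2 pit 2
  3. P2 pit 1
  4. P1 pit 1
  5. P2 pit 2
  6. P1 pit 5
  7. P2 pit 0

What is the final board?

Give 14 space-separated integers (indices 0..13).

Answer: 0 0 7 3 4 0 2 0 2 1 9 4 1 6

Derivation:
Move 1: P2 pit5 -> P1=[3,6,6,2,3,2](0) P2=[4,2,3,5,2,0](1)
Move 2: P2 pit2 -> P1=[0,6,6,2,3,2](0) P2=[4,2,0,6,3,0](5)
Move 3: P2 pit1 -> P1=[0,6,6,2,3,2](0) P2=[4,0,1,7,3,0](5)
Move 4: P1 pit1 -> P1=[0,0,7,3,4,3](1) P2=[5,0,1,7,3,0](5)
Move 5: P2 pit2 -> P1=[0,0,7,3,4,3](1) P2=[5,0,0,8,3,0](5)
Move 6: P1 pit5 -> P1=[0,0,7,3,4,0](2) P2=[6,1,0,8,3,0](5)
Move 7: P2 pit0 -> P1=[0,0,7,3,4,0](2) P2=[0,2,1,9,4,1](6)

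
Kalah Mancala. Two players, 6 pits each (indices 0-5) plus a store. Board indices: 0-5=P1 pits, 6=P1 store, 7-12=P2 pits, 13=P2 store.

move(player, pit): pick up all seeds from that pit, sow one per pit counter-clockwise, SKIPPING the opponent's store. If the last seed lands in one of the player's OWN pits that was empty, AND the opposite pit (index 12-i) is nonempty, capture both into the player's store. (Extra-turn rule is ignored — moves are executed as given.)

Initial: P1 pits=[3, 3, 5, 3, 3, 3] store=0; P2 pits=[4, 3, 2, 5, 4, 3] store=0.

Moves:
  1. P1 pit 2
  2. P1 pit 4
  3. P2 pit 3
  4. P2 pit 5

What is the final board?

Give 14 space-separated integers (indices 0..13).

Move 1: P1 pit2 -> P1=[3,3,0,4,4,4](1) P2=[5,3,2,5,4,3](0)
Move 2: P1 pit4 -> P1=[3,3,0,4,0,5](2) P2=[6,4,2,5,4,3](0)
Move 3: P2 pit3 -> P1=[4,4,0,4,0,5](2) P2=[6,4,2,0,5,4](1)
Move 4: P2 pit5 -> P1=[5,5,1,4,0,5](2) P2=[6,4,2,0,5,0](2)

Answer: 5 5 1 4 0 5 2 6 4 2 0 5 0 2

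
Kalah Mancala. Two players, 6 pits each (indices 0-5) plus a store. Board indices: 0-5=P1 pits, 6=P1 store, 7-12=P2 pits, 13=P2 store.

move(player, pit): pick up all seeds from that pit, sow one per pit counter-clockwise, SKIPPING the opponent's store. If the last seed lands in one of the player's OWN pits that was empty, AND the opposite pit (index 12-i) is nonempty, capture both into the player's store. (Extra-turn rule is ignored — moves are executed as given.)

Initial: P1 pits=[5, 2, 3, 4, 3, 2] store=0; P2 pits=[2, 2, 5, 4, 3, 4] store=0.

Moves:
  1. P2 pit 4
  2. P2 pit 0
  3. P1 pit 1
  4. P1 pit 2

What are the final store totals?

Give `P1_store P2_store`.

Answer: 1 1

Derivation:
Move 1: P2 pit4 -> P1=[6,2,3,4,3,2](0) P2=[2,2,5,4,0,5](1)
Move 2: P2 pit0 -> P1=[6,2,3,4,3,2](0) P2=[0,3,6,4,0,5](1)
Move 3: P1 pit1 -> P1=[6,0,4,5,3,2](0) P2=[0,3,6,4,0,5](1)
Move 4: P1 pit2 -> P1=[6,0,0,6,4,3](1) P2=[0,3,6,4,0,5](1)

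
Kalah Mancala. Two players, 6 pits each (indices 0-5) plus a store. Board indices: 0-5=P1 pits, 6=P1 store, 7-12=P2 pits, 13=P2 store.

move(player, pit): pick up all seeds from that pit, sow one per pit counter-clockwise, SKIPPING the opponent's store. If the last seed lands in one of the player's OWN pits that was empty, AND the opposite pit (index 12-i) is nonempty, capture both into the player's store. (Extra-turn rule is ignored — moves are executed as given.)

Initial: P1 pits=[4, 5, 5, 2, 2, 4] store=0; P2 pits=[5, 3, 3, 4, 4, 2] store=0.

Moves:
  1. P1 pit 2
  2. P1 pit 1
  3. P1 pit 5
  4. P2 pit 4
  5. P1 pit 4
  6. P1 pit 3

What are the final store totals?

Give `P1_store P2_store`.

Answer: 5 1

Derivation:
Move 1: P1 pit2 -> P1=[4,5,0,3,3,5](1) P2=[6,3,3,4,4,2](0)
Move 2: P1 pit1 -> P1=[4,0,1,4,4,6](2) P2=[6,3,3,4,4,2](0)
Move 3: P1 pit5 -> P1=[4,0,1,4,4,0](3) P2=[7,4,4,5,5,2](0)
Move 4: P2 pit4 -> P1=[5,1,2,4,4,0](3) P2=[7,4,4,5,0,3](1)
Move 5: P1 pit4 -> P1=[5,1,2,4,0,1](4) P2=[8,5,4,5,0,3](1)
Move 6: P1 pit3 -> P1=[5,1,2,0,1,2](5) P2=[9,5,4,5,0,3](1)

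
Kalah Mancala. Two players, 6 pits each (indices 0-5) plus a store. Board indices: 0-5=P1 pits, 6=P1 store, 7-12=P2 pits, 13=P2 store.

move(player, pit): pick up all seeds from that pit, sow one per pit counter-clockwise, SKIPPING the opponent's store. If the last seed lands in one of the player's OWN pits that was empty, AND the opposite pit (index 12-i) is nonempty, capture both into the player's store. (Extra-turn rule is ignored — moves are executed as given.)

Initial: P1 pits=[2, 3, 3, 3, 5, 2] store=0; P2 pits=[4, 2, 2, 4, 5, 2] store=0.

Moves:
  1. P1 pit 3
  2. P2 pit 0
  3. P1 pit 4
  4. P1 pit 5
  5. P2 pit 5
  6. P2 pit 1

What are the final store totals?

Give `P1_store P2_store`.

Answer: 3 2

Derivation:
Move 1: P1 pit3 -> P1=[2,3,3,0,6,3](1) P2=[4,2,2,4,5,2](0)
Move 2: P2 pit0 -> P1=[2,3,3,0,6,3](1) P2=[0,3,3,5,6,2](0)
Move 3: P1 pit4 -> P1=[2,3,3,0,0,4](2) P2=[1,4,4,6,6,2](0)
Move 4: P1 pit5 -> P1=[2,3,3,0,0,0](3) P2=[2,5,5,6,6,2](0)
Move 5: P2 pit5 -> P1=[3,3,3,0,0,0](3) P2=[2,5,5,6,6,0](1)
Move 6: P2 pit1 -> P1=[3,3,3,0,0,0](3) P2=[2,0,6,7,7,1](2)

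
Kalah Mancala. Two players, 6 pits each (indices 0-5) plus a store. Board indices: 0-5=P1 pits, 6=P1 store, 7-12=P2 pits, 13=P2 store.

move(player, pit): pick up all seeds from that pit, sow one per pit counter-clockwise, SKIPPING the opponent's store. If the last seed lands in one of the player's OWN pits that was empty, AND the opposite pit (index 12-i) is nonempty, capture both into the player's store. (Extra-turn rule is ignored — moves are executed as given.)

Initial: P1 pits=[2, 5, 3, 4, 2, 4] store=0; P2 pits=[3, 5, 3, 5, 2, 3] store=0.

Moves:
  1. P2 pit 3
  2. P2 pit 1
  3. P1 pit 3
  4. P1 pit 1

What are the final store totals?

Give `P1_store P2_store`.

Move 1: P2 pit3 -> P1=[3,6,3,4,2,4](0) P2=[3,5,3,0,3,4](1)
Move 2: P2 pit1 -> P1=[3,6,3,4,2,4](0) P2=[3,0,4,1,4,5](2)
Move 3: P1 pit3 -> P1=[3,6,3,0,3,5](1) P2=[4,0,4,1,4,5](2)
Move 4: P1 pit1 -> P1=[3,0,4,1,4,6](2) P2=[5,0,4,1,4,5](2)

Answer: 2 2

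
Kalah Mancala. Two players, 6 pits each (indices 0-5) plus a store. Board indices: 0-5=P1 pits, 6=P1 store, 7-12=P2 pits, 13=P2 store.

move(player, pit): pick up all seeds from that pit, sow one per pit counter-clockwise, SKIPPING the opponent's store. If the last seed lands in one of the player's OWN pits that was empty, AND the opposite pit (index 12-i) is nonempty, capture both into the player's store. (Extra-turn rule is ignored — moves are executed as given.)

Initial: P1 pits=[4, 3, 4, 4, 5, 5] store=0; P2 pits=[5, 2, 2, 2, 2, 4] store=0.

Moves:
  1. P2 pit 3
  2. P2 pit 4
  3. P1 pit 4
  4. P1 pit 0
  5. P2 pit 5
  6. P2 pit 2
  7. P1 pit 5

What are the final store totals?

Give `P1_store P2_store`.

Move 1: P2 pit3 -> P1=[4,3,4,4,5,5](0) P2=[5,2,2,0,3,5](0)
Move 2: P2 pit4 -> P1=[5,3,4,4,5,5](0) P2=[5,2,2,0,0,6](1)
Move 3: P1 pit4 -> P1=[5,3,4,4,0,6](1) P2=[6,3,3,0,0,6](1)
Move 4: P1 pit0 -> P1=[0,4,5,5,1,7](1) P2=[6,3,3,0,0,6](1)
Move 5: P2 pit5 -> P1=[1,5,6,6,2,7](1) P2=[6,3,3,0,0,0](2)
Move 6: P2 pit2 -> P1=[0,5,6,6,2,7](1) P2=[6,3,0,1,1,0](4)
Move 7: P1 pit5 -> P1=[0,5,6,6,2,0](2) P2=[7,4,1,2,2,1](4)

Answer: 2 4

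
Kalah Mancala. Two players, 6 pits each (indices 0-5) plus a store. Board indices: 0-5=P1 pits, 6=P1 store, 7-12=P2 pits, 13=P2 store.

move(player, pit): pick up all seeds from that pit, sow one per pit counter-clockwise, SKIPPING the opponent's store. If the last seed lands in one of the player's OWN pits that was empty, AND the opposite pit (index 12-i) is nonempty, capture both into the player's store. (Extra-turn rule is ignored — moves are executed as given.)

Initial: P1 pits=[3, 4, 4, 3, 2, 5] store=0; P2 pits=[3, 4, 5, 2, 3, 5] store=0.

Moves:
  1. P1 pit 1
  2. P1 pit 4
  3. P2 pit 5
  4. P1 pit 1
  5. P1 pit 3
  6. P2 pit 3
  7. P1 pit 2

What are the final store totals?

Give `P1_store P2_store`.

Move 1: P1 pit1 -> P1=[3,0,5,4,3,6](0) P2=[3,4,5,2,3,5](0)
Move 2: P1 pit4 -> P1=[3,0,5,4,0,7](1) P2=[4,4,5,2,3,5](0)
Move 3: P2 pit5 -> P1=[4,1,6,5,0,7](1) P2=[4,4,5,2,3,0](1)
Move 4: P1 pit1 -> P1=[4,0,7,5,0,7](1) P2=[4,4,5,2,3,0](1)
Move 5: P1 pit3 -> P1=[4,0,7,0,1,8](2) P2=[5,5,5,2,3,0](1)
Move 6: P2 pit3 -> P1=[0,0,7,0,1,8](2) P2=[5,5,5,0,4,0](6)
Move 7: P1 pit2 -> P1=[0,0,0,1,2,9](3) P2=[6,6,6,0,4,0](6)

Answer: 3 6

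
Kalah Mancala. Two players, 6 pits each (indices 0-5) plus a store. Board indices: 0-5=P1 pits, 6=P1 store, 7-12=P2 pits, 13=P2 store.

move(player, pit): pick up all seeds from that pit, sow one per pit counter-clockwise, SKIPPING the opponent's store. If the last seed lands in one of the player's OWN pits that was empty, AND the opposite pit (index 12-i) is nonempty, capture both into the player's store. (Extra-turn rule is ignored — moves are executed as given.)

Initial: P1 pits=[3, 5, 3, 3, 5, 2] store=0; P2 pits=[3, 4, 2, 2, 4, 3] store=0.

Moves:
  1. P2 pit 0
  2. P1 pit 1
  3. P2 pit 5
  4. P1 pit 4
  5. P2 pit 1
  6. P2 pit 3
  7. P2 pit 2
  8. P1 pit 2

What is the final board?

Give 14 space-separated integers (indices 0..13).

Move 1: P2 pit0 -> P1=[3,5,3,3,5,2](0) P2=[0,5,3,3,4,3](0)
Move 2: P1 pit1 -> P1=[3,0,4,4,6,3](1) P2=[0,5,3,3,4,3](0)
Move 3: P2 pit5 -> P1=[4,1,4,4,6,3](1) P2=[0,5,3,3,4,0](1)
Move 4: P1 pit4 -> P1=[4,1,4,4,0,4](2) P2=[1,6,4,4,4,0](1)
Move 5: P2 pit1 -> P1=[5,1,4,4,0,4](2) P2=[1,0,5,5,5,1](2)
Move 6: P2 pit3 -> P1=[6,2,4,4,0,4](2) P2=[1,0,5,0,6,2](3)
Move 7: P2 pit2 -> P1=[7,2,4,4,0,4](2) P2=[1,0,0,1,7,3](4)
Move 8: P1 pit2 -> P1=[7,2,0,5,1,5](3) P2=[1,0,0,1,7,3](4)

Answer: 7 2 0 5 1 5 3 1 0 0 1 7 3 4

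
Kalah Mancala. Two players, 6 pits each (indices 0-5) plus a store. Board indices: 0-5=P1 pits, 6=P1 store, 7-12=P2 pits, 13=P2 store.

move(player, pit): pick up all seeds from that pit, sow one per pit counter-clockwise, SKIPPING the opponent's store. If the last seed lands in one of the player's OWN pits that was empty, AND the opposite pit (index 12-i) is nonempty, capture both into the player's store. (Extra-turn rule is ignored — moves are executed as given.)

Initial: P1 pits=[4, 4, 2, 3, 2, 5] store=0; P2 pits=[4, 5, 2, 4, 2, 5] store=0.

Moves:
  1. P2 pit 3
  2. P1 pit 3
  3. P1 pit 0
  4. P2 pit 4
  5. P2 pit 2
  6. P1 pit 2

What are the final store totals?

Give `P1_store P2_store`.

Move 1: P2 pit3 -> P1=[5,4,2,3,2,5](0) P2=[4,5,2,0,3,6](1)
Move 2: P1 pit3 -> P1=[5,4,2,0,3,6](1) P2=[4,5,2,0,3,6](1)
Move 3: P1 pit0 -> P1=[0,5,3,1,4,7](1) P2=[4,5,2,0,3,6](1)
Move 4: P2 pit4 -> P1=[1,5,3,1,4,7](1) P2=[4,5,2,0,0,7](2)
Move 5: P2 pit2 -> P1=[1,0,3,1,4,7](1) P2=[4,5,0,1,0,7](8)
Move 6: P1 pit2 -> P1=[1,0,0,2,5,8](1) P2=[4,5,0,1,0,7](8)

Answer: 1 8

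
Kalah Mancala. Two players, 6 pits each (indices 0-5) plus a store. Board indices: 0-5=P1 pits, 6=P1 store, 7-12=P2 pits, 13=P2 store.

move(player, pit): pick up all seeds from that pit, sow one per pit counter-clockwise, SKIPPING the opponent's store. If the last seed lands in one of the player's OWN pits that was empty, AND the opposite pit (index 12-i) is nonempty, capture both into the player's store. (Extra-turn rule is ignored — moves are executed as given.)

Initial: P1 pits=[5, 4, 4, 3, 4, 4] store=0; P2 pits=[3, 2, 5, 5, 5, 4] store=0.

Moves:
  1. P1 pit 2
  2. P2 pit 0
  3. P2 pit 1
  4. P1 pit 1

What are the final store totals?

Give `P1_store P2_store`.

Move 1: P1 pit2 -> P1=[5,4,0,4,5,5](1) P2=[3,2,5,5,5,4](0)
Move 2: P2 pit0 -> P1=[5,4,0,4,5,5](1) P2=[0,3,6,6,5,4](0)
Move 3: P2 pit1 -> P1=[5,4,0,4,5,5](1) P2=[0,0,7,7,6,4](0)
Move 4: P1 pit1 -> P1=[5,0,1,5,6,6](1) P2=[0,0,7,7,6,4](0)

Answer: 1 0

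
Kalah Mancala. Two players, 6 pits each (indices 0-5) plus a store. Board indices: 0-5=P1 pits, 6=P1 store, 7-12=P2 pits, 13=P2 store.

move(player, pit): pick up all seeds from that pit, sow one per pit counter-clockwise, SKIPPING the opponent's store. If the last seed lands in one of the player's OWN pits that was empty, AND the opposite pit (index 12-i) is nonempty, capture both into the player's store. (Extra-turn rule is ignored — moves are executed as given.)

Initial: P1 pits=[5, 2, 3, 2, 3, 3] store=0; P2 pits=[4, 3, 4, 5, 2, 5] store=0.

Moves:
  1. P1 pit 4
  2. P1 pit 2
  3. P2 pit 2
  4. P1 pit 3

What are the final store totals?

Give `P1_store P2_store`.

Move 1: P1 pit4 -> P1=[5,2,3,2,0,4](1) P2=[5,3,4,5,2,5](0)
Move 2: P1 pit2 -> P1=[5,2,0,3,1,5](1) P2=[5,3,4,5,2,5](0)
Move 3: P2 pit2 -> P1=[5,2,0,3,1,5](1) P2=[5,3,0,6,3,6](1)
Move 4: P1 pit3 -> P1=[5,2,0,0,2,6](2) P2=[5,3,0,6,3,6](1)

Answer: 2 1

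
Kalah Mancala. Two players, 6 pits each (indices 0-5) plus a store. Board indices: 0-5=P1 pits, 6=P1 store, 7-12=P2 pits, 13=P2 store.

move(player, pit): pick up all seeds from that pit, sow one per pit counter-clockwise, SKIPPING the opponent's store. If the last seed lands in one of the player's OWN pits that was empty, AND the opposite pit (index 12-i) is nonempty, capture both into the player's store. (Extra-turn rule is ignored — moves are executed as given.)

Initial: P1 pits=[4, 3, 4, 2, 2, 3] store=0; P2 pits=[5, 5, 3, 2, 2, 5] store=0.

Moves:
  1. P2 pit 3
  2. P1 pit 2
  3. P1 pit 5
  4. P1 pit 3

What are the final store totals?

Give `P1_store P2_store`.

Answer: 3 0

Derivation:
Move 1: P2 pit3 -> P1=[4,3,4,2,2,3](0) P2=[5,5,3,0,3,6](0)
Move 2: P1 pit2 -> P1=[4,3,0,3,3,4](1) P2=[5,5,3,0,3,6](0)
Move 3: P1 pit5 -> P1=[4,3,0,3,3,0](2) P2=[6,6,4,0,3,6](0)
Move 4: P1 pit3 -> P1=[4,3,0,0,4,1](3) P2=[6,6,4,0,3,6](0)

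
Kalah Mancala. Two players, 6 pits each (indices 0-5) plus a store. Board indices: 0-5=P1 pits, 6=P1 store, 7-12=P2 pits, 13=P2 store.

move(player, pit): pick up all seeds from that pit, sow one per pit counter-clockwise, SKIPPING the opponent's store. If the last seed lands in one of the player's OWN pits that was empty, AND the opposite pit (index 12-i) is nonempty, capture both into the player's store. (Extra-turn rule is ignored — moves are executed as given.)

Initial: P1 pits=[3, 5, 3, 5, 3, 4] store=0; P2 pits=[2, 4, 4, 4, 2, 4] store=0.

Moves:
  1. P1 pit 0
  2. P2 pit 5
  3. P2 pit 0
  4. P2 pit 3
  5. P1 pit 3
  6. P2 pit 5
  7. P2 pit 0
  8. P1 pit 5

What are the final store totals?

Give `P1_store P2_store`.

Answer: 2 3

Derivation:
Move 1: P1 pit0 -> P1=[0,6,4,6,3,4](0) P2=[2,4,4,4,2,4](0)
Move 2: P2 pit5 -> P1=[1,7,5,6,3,4](0) P2=[2,4,4,4,2,0](1)
Move 3: P2 pit0 -> P1=[1,7,5,6,3,4](0) P2=[0,5,5,4,2,0](1)
Move 4: P2 pit3 -> P1=[2,7,5,6,3,4](0) P2=[0,5,5,0,3,1](2)
Move 5: P1 pit3 -> P1=[2,7,5,0,4,5](1) P2=[1,6,6,0,3,1](2)
Move 6: P2 pit5 -> P1=[2,7,5,0,4,5](1) P2=[1,6,6,0,3,0](3)
Move 7: P2 pit0 -> P1=[2,7,5,0,4,5](1) P2=[0,7,6,0,3,0](3)
Move 8: P1 pit5 -> P1=[2,7,5,0,4,0](2) P2=[1,8,7,1,3,0](3)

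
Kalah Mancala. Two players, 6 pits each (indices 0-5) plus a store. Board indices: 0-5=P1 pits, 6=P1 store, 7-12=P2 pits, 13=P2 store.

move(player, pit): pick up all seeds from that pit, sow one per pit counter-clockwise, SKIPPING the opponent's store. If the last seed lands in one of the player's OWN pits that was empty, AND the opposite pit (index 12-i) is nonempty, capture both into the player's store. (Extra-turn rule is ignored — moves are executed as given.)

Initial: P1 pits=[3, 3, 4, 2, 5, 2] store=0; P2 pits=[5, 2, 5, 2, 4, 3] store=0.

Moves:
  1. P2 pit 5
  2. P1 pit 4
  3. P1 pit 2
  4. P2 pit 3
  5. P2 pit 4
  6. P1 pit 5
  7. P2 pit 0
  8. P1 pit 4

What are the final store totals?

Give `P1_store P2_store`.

Move 1: P2 pit5 -> P1=[4,4,4,2,5,2](0) P2=[5,2,5,2,4,0](1)
Move 2: P1 pit4 -> P1=[4,4,4,2,0,3](1) P2=[6,3,6,2,4,0](1)
Move 3: P1 pit2 -> P1=[4,4,0,3,1,4](2) P2=[6,3,6,2,4,0](1)
Move 4: P2 pit3 -> P1=[0,4,0,3,1,4](2) P2=[6,3,6,0,5,0](6)
Move 5: P2 pit4 -> P1=[1,5,1,3,1,4](2) P2=[6,3,6,0,0,1](7)
Move 6: P1 pit5 -> P1=[1,5,1,3,1,0](3) P2=[7,4,7,0,0,1](7)
Move 7: P2 pit0 -> P1=[2,5,1,3,1,0](3) P2=[0,5,8,1,1,2](8)
Move 8: P1 pit4 -> P1=[2,5,1,3,0,1](3) P2=[0,5,8,1,1,2](8)

Answer: 3 8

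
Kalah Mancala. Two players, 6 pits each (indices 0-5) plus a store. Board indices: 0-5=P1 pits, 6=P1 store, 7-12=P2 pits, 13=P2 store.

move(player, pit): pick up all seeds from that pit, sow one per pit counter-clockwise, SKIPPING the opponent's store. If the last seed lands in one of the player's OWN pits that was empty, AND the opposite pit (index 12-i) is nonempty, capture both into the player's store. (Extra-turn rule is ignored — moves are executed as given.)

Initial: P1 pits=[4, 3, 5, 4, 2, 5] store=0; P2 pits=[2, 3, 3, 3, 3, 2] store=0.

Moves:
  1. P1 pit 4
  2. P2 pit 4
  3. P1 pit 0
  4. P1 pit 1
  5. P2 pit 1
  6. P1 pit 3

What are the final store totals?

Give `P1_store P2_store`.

Move 1: P1 pit4 -> P1=[4,3,5,4,0,6](1) P2=[2,3,3,3,3,2](0)
Move 2: P2 pit4 -> P1=[5,3,5,4,0,6](1) P2=[2,3,3,3,0,3](1)
Move 3: P1 pit0 -> P1=[0,4,6,5,1,7](1) P2=[2,3,3,3,0,3](1)
Move 4: P1 pit1 -> P1=[0,0,7,6,2,8](1) P2=[2,3,3,3,0,3](1)
Move 5: P2 pit1 -> P1=[0,0,7,6,2,8](1) P2=[2,0,4,4,1,3](1)
Move 6: P1 pit3 -> P1=[0,0,7,0,3,9](2) P2=[3,1,5,4,1,3](1)

Answer: 2 1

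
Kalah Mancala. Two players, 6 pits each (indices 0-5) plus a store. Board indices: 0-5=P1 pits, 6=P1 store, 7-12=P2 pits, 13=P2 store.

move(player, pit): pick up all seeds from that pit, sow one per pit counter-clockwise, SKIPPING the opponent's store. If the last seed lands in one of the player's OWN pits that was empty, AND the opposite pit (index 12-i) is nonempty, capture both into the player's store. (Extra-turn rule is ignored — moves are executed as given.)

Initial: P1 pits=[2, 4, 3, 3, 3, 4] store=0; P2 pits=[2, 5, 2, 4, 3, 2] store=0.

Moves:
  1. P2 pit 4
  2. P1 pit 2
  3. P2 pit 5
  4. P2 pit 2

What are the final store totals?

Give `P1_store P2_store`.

Answer: 0 8

Derivation:
Move 1: P2 pit4 -> P1=[3,4,3,3,3,4](0) P2=[2,5,2,4,0,3](1)
Move 2: P1 pit2 -> P1=[3,4,0,4,4,5](0) P2=[2,5,2,4,0,3](1)
Move 3: P2 pit5 -> P1=[4,5,0,4,4,5](0) P2=[2,5,2,4,0,0](2)
Move 4: P2 pit2 -> P1=[4,0,0,4,4,5](0) P2=[2,5,0,5,0,0](8)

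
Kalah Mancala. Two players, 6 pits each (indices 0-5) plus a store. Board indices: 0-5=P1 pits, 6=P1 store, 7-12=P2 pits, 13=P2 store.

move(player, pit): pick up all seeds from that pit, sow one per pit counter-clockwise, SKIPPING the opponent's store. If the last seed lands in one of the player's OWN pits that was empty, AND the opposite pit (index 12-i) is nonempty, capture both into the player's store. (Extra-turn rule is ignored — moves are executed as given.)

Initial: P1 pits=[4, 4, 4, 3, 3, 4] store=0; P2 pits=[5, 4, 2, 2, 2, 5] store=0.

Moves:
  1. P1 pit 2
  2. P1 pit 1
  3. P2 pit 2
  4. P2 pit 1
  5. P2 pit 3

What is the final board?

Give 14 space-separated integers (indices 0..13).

Move 1: P1 pit2 -> P1=[4,4,0,4,4,5](1) P2=[5,4,2,2,2,5](0)
Move 2: P1 pit1 -> P1=[4,0,1,5,5,6](1) P2=[5,4,2,2,2,5](0)
Move 3: P2 pit2 -> P1=[4,0,1,5,5,6](1) P2=[5,4,0,3,3,5](0)
Move 4: P2 pit1 -> P1=[4,0,1,5,5,6](1) P2=[5,0,1,4,4,6](0)
Move 5: P2 pit3 -> P1=[5,0,1,5,5,6](1) P2=[5,0,1,0,5,7](1)

Answer: 5 0 1 5 5 6 1 5 0 1 0 5 7 1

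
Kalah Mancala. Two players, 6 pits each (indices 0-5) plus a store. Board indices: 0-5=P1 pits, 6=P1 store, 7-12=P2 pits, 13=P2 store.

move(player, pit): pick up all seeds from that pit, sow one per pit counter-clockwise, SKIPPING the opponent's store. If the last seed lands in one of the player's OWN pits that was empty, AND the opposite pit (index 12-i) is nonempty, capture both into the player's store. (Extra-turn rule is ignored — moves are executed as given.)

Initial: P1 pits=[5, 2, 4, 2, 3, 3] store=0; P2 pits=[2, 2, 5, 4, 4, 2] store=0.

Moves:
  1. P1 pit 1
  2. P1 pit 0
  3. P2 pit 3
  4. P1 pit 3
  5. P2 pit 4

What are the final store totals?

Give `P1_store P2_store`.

Answer: 1 2

Derivation:
Move 1: P1 pit1 -> P1=[5,0,5,3,3,3](0) P2=[2,2,5,4,4,2](0)
Move 2: P1 pit0 -> P1=[0,1,6,4,4,4](0) P2=[2,2,5,4,4,2](0)
Move 3: P2 pit3 -> P1=[1,1,6,4,4,4](0) P2=[2,2,5,0,5,3](1)
Move 4: P1 pit3 -> P1=[1,1,6,0,5,5](1) P2=[3,2,5,0,5,3](1)
Move 5: P2 pit4 -> P1=[2,2,7,0,5,5](1) P2=[3,2,5,0,0,4](2)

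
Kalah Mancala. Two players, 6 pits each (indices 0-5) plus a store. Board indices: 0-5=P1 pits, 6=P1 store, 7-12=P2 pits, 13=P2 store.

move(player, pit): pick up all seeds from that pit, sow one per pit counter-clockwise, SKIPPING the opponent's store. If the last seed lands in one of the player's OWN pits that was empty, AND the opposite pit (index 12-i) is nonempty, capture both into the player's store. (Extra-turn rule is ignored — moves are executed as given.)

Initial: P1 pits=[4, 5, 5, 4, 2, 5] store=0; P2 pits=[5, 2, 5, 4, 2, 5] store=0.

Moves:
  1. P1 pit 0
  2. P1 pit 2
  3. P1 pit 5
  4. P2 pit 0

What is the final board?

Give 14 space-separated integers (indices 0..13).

Move 1: P1 pit0 -> P1=[0,6,6,5,3,5](0) P2=[5,2,5,4,2,5](0)
Move 2: P1 pit2 -> P1=[0,6,0,6,4,6](1) P2=[6,3,5,4,2,5](0)
Move 3: P1 pit5 -> P1=[0,6,0,6,4,0](2) P2=[7,4,6,5,3,5](0)
Move 4: P2 pit0 -> P1=[1,6,0,6,4,0](2) P2=[0,5,7,6,4,6](1)

Answer: 1 6 0 6 4 0 2 0 5 7 6 4 6 1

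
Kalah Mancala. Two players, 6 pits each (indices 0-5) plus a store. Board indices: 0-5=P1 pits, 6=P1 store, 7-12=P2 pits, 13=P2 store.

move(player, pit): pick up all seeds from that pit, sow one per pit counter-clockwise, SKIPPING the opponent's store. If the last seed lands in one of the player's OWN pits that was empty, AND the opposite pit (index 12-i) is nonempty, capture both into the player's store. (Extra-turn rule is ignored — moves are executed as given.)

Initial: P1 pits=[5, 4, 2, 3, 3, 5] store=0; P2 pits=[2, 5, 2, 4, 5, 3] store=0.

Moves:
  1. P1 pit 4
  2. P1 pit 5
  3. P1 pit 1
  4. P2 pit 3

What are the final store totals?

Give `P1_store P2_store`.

Move 1: P1 pit4 -> P1=[5,4,2,3,0,6](1) P2=[3,5,2,4,5,3](0)
Move 2: P1 pit5 -> P1=[5,4,2,3,0,0](2) P2=[4,6,3,5,6,3](0)
Move 3: P1 pit1 -> P1=[5,0,3,4,1,0](7) P2=[0,6,3,5,6,3](0)
Move 4: P2 pit3 -> P1=[6,1,3,4,1,0](7) P2=[0,6,3,0,7,4](1)

Answer: 7 1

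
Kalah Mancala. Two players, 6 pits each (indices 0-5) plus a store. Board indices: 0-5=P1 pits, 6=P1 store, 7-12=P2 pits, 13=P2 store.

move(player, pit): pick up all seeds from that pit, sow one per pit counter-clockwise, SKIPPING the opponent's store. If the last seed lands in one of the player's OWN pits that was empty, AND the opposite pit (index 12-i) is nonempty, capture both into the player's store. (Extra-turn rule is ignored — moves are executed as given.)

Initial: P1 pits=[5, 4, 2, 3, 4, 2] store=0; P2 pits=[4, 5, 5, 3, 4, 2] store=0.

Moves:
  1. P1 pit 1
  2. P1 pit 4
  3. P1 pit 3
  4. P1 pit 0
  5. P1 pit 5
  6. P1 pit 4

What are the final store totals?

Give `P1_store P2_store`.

Move 1: P1 pit1 -> P1=[5,0,3,4,5,3](0) P2=[4,5,5,3,4,2](0)
Move 2: P1 pit4 -> P1=[5,0,3,4,0,4](1) P2=[5,6,6,3,4,2](0)
Move 3: P1 pit3 -> P1=[5,0,3,0,1,5](2) P2=[6,6,6,3,4,2](0)
Move 4: P1 pit0 -> P1=[0,1,4,1,2,6](2) P2=[6,6,6,3,4,2](0)
Move 5: P1 pit5 -> P1=[0,1,4,1,2,0](3) P2=[7,7,7,4,5,2](0)
Move 6: P1 pit4 -> P1=[0,1,4,1,0,1](4) P2=[7,7,7,4,5,2](0)

Answer: 4 0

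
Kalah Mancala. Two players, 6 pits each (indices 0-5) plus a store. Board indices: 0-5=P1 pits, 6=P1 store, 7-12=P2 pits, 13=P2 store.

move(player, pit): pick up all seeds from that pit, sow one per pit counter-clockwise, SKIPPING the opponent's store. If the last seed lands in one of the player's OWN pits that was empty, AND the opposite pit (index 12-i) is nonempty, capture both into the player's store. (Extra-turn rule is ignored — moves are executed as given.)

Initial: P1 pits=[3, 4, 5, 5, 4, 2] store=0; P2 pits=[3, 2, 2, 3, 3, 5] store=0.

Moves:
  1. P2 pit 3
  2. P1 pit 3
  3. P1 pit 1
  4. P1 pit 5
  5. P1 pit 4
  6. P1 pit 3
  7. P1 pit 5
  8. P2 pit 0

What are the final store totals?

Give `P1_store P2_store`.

Move 1: P2 pit3 -> P1=[3,4,5,5,4,2](0) P2=[3,2,2,0,4,6](1)
Move 2: P1 pit3 -> P1=[3,4,5,0,5,3](1) P2=[4,3,2,0,4,6](1)
Move 3: P1 pit1 -> P1=[3,0,6,1,6,4](1) P2=[4,3,2,0,4,6](1)
Move 4: P1 pit5 -> P1=[3,0,6,1,6,0](2) P2=[5,4,3,0,4,6](1)
Move 5: P1 pit4 -> P1=[3,0,6,1,0,1](3) P2=[6,5,4,1,4,6](1)
Move 6: P1 pit3 -> P1=[3,0,6,0,0,1](9) P2=[6,0,4,1,4,6](1)
Move 7: P1 pit5 -> P1=[3,0,6,0,0,0](10) P2=[6,0,4,1,4,6](1)
Move 8: P2 pit0 -> P1=[3,0,6,0,0,0](10) P2=[0,1,5,2,5,7](2)

Answer: 10 2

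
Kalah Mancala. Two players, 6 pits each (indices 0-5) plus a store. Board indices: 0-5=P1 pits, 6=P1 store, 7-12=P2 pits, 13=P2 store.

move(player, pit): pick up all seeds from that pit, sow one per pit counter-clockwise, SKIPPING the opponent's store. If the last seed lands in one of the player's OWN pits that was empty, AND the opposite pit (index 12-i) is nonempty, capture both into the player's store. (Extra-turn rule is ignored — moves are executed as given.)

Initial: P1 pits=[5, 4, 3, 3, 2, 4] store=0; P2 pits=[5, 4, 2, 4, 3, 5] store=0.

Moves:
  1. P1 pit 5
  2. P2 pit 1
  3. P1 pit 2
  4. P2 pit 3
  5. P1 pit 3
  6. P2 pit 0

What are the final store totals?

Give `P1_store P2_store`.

Answer: 9 7

Derivation:
Move 1: P1 pit5 -> P1=[5,4,3,3,2,0](1) P2=[6,5,3,4,3,5](0)
Move 2: P2 pit1 -> P1=[5,4,3,3,2,0](1) P2=[6,0,4,5,4,6](1)
Move 3: P1 pit2 -> P1=[5,4,0,4,3,0](8) P2=[0,0,4,5,4,6](1)
Move 4: P2 pit3 -> P1=[6,5,0,4,3,0](8) P2=[0,0,4,0,5,7](2)
Move 5: P1 pit3 -> P1=[6,5,0,0,4,1](9) P2=[1,0,4,0,5,7](2)
Move 6: P2 pit0 -> P1=[6,5,0,0,0,1](9) P2=[0,0,4,0,5,7](7)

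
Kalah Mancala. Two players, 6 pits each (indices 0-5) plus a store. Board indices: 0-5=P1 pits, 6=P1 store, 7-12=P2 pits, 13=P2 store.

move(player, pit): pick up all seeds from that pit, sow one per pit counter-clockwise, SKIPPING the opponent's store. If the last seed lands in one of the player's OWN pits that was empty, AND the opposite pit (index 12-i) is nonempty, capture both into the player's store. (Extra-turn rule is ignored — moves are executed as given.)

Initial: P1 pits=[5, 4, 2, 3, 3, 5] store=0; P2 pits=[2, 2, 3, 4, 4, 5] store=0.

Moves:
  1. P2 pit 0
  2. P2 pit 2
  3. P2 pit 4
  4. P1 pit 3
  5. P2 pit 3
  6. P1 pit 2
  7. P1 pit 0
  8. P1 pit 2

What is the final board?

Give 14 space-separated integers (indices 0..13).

Answer: 0 7 0 3 6 8 2 1 3 0 0 1 8 3

Derivation:
Move 1: P2 pit0 -> P1=[5,4,2,3,3,5](0) P2=[0,3,4,4,4,5](0)
Move 2: P2 pit2 -> P1=[5,4,2,3,3,5](0) P2=[0,3,0,5,5,6](1)
Move 3: P2 pit4 -> P1=[6,5,3,3,3,5](0) P2=[0,3,0,5,0,7](2)
Move 4: P1 pit3 -> P1=[6,5,3,0,4,6](1) P2=[0,3,0,5,0,7](2)
Move 5: P2 pit3 -> P1=[7,6,3,0,4,6](1) P2=[0,3,0,0,1,8](3)
Move 6: P1 pit2 -> P1=[7,6,0,1,5,7](1) P2=[0,3,0,0,1,8](3)
Move 7: P1 pit0 -> P1=[0,7,1,2,6,8](2) P2=[1,3,0,0,1,8](3)
Move 8: P1 pit2 -> P1=[0,7,0,3,6,8](2) P2=[1,3,0,0,1,8](3)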